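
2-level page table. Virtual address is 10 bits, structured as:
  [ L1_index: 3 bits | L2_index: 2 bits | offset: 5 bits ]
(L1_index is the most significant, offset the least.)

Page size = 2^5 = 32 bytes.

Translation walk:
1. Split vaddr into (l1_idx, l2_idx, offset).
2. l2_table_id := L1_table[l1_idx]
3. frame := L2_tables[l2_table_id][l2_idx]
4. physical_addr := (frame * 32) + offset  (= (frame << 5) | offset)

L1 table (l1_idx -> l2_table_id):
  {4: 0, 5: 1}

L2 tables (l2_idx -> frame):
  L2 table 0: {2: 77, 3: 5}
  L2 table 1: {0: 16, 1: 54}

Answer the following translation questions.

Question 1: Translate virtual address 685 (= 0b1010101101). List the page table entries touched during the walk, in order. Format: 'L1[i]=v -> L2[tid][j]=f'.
Answer: L1[5]=1 -> L2[1][1]=54

Derivation:
vaddr = 685 = 0b1010101101
Split: l1_idx=5, l2_idx=1, offset=13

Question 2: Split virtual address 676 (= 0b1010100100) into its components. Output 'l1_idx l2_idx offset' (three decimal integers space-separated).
vaddr = 676 = 0b1010100100
  top 3 bits -> l1_idx = 5
  next 2 bits -> l2_idx = 1
  bottom 5 bits -> offset = 4

Answer: 5 1 4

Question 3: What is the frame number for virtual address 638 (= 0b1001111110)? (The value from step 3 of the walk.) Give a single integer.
vaddr = 638: l1_idx=4, l2_idx=3
L1[4] = 0; L2[0][3] = 5

Answer: 5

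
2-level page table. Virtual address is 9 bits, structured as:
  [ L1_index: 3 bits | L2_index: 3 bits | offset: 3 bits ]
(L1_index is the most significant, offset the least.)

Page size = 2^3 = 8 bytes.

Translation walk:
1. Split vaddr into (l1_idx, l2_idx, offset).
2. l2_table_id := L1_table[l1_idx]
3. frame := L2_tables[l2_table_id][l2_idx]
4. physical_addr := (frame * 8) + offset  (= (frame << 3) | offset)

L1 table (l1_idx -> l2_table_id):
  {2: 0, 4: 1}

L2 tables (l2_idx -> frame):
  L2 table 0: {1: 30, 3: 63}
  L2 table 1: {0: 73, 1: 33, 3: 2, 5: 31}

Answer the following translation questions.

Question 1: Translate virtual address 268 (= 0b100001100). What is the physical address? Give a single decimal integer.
Answer: 268

Derivation:
vaddr = 268 = 0b100001100
Split: l1_idx=4, l2_idx=1, offset=4
L1[4] = 1
L2[1][1] = 33
paddr = 33 * 8 + 4 = 268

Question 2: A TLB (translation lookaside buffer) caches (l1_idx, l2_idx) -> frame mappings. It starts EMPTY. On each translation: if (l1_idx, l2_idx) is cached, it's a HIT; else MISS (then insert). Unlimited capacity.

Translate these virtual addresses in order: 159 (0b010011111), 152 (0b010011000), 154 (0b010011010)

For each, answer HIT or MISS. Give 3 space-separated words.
Answer: MISS HIT HIT

Derivation:
vaddr=159: (2,3) not in TLB -> MISS, insert
vaddr=152: (2,3) in TLB -> HIT
vaddr=154: (2,3) in TLB -> HIT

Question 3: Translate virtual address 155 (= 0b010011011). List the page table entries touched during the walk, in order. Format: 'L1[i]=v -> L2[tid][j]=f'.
vaddr = 155 = 0b010011011
Split: l1_idx=2, l2_idx=3, offset=3

Answer: L1[2]=0 -> L2[0][3]=63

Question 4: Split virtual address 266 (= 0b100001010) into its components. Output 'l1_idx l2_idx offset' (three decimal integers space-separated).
vaddr = 266 = 0b100001010
  top 3 bits -> l1_idx = 4
  next 3 bits -> l2_idx = 1
  bottom 3 bits -> offset = 2

Answer: 4 1 2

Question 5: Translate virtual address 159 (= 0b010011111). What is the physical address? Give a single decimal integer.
vaddr = 159 = 0b010011111
Split: l1_idx=2, l2_idx=3, offset=7
L1[2] = 0
L2[0][3] = 63
paddr = 63 * 8 + 7 = 511

Answer: 511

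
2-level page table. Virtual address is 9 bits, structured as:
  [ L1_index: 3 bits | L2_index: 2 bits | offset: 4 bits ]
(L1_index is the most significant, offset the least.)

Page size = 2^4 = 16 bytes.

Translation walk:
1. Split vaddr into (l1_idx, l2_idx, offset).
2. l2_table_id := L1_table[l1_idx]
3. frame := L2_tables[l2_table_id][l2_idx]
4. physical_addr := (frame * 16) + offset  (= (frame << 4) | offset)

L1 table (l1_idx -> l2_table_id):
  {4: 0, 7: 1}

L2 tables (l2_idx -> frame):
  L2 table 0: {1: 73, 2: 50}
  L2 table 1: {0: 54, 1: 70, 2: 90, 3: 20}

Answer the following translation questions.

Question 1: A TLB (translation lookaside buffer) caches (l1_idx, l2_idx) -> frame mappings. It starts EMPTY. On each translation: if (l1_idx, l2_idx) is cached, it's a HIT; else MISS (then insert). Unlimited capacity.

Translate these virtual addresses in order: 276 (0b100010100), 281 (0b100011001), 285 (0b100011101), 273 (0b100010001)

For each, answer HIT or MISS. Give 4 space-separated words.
Answer: MISS HIT HIT HIT

Derivation:
vaddr=276: (4,1) not in TLB -> MISS, insert
vaddr=281: (4,1) in TLB -> HIT
vaddr=285: (4,1) in TLB -> HIT
vaddr=273: (4,1) in TLB -> HIT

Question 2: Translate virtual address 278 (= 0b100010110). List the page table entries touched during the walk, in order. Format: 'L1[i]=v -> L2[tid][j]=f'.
Answer: L1[4]=0 -> L2[0][1]=73

Derivation:
vaddr = 278 = 0b100010110
Split: l1_idx=4, l2_idx=1, offset=6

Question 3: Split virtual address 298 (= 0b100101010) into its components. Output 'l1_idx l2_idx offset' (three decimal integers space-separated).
vaddr = 298 = 0b100101010
  top 3 bits -> l1_idx = 4
  next 2 bits -> l2_idx = 2
  bottom 4 bits -> offset = 10

Answer: 4 2 10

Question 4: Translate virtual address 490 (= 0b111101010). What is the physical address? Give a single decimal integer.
Answer: 1450

Derivation:
vaddr = 490 = 0b111101010
Split: l1_idx=7, l2_idx=2, offset=10
L1[7] = 1
L2[1][2] = 90
paddr = 90 * 16 + 10 = 1450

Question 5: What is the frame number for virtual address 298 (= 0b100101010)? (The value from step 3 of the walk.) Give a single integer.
Answer: 50

Derivation:
vaddr = 298: l1_idx=4, l2_idx=2
L1[4] = 0; L2[0][2] = 50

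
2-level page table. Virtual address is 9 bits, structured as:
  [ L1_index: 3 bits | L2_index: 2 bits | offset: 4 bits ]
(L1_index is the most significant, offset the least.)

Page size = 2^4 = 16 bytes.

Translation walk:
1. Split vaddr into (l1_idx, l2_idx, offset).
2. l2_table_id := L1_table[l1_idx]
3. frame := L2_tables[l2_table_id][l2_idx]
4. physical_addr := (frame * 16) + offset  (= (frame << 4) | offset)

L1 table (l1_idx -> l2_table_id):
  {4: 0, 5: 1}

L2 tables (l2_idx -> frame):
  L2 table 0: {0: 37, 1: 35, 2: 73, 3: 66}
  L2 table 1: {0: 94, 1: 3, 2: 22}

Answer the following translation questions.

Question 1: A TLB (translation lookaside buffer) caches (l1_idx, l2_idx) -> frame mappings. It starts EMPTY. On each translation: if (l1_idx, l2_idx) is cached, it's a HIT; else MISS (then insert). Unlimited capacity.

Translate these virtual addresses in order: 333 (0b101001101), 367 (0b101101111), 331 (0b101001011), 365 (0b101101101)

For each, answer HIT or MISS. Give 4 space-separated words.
Answer: MISS MISS HIT HIT

Derivation:
vaddr=333: (5,0) not in TLB -> MISS, insert
vaddr=367: (5,2) not in TLB -> MISS, insert
vaddr=331: (5,0) in TLB -> HIT
vaddr=365: (5,2) in TLB -> HIT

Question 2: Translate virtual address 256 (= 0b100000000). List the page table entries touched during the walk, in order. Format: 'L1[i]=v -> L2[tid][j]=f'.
vaddr = 256 = 0b100000000
Split: l1_idx=4, l2_idx=0, offset=0

Answer: L1[4]=0 -> L2[0][0]=37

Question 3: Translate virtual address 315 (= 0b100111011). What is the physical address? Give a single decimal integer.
Answer: 1067

Derivation:
vaddr = 315 = 0b100111011
Split: l1_idx=4, l2_idx=3, offset=11
L1[4] = 0
L2[0][3] = 66
paddr = 66 * 16 + 11 = 1067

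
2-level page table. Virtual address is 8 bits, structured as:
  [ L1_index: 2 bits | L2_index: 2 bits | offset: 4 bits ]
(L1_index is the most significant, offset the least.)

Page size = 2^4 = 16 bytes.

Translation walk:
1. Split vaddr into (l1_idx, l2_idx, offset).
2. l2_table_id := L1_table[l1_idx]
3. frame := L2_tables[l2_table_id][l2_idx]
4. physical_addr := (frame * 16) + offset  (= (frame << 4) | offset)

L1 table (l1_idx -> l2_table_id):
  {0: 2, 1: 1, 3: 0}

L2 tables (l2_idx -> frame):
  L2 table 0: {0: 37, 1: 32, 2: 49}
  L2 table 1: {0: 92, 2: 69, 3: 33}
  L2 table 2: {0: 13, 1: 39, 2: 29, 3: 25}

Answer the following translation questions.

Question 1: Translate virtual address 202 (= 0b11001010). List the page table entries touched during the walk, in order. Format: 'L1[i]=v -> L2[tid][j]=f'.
vaddr = 202 = 0b11001010
Split: l1_idx=3, l2_idx=0, offset=10

Answer: L1[3]=0 -> L2[0][0]=37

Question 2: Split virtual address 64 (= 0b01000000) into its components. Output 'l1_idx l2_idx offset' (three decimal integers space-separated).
vaddr = 64 = 0b01000000
  top 2 bits -> l1_idx = 1
  next 2 bits -> l2_idx = 0
  bottom 4 bits -> offset = 0

Answer: 1 0 0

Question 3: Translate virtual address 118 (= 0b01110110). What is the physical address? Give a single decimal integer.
vaddr = 118 = 0b01110110
Split: l1_idx=1, l2_idx=3, offset=6
L1[1] = 1
L2[1][3] = 33
paddr = 33 * 16 + 6 = 534

Answer: 534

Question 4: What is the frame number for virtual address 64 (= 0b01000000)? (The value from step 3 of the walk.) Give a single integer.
Answer: 92

Derivation:
vaddr = 64: l1_idx=1, l2_idx=0
L1[1] = 1; L2[1][0] = 92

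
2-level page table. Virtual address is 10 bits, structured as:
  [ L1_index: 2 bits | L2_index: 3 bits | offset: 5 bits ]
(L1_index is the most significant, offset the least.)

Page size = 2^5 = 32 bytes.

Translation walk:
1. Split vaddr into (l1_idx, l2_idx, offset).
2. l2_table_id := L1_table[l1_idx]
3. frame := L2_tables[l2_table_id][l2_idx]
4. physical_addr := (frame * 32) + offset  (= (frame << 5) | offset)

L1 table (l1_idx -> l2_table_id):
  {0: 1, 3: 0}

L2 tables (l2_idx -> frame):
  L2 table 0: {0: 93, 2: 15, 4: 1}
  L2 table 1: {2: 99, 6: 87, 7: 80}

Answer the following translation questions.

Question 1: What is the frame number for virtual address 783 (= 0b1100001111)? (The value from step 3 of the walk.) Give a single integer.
Answer: 93

Derivation:
vaddr = 783: l1_idx=3, l2_idx=0
L1[3] = 0; L2[0][0] = 93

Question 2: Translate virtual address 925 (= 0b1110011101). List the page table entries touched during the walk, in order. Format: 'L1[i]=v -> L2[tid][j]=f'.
vaddr = 925 = 0b1110011101
Split: l1_idx=3, l2_idx=4, offset=29

Answer: L1[3]=0 -> L2[0][4]=1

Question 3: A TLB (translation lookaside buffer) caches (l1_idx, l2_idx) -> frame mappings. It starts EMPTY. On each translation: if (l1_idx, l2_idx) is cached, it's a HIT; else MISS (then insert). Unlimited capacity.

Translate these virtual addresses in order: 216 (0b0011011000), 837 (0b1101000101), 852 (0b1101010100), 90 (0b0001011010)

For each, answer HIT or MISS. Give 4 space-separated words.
vaddr=216: (0,6) not in TLB -> MISS, insert
vaddr=837: (3,2) not in TLB -> MISS, insert
vaddr=852: (3,2) in TLB -> HIT
vaddr=90: (0,2) not in TLB -> MISS, insert

Answer: MISS MISS HIT MISS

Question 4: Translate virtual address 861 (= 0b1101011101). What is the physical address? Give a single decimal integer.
vaddr = 861 = 0b1101011101
Split: l1_idx=3, l2_idx=2, offset=29
L1[3] = 0
L2[0][2] = 15
paddr = 15 * 32 + 29 = 509

Answer: 509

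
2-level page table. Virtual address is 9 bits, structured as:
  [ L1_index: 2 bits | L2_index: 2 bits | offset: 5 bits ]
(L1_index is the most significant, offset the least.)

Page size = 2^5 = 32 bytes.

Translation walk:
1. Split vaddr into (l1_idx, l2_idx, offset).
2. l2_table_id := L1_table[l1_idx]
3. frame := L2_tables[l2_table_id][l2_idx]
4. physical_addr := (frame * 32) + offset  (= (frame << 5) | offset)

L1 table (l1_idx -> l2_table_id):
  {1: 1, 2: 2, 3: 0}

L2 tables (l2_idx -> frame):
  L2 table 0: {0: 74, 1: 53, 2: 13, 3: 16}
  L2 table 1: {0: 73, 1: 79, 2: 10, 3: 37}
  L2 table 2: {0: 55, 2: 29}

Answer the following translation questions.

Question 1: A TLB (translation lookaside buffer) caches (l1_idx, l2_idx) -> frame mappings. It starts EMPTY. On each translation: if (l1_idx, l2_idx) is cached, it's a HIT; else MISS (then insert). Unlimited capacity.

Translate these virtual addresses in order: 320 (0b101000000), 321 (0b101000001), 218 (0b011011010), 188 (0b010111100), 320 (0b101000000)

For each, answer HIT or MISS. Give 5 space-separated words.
Answer: MISS HIT MISS MISS HIT

Derivation:
vaddr=320: (2,2) not in TLB -> MISS, insert
vaddr=321: (2,2) in TLB -> HIT
vaddr=218: (1,2) not in TLB -> MISS, insert
vaddr=188: (1,1) not in TLB -> MISS, insert
vaddr=320: (2,2) in TLB -> HIT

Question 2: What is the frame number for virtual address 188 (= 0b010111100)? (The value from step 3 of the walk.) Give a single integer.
vaddr = 188: l1_idx=1, l2_idx=1
L1[1] = 1; L2[1][1] = 79

Answer: 79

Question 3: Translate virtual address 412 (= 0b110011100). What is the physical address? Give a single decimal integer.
Answer: 2396

Derivation:
vaddr = 412 = 0b110011100
Split: l1_idx=3, l2_idx=0, offset=28
L1[3] = 0
L2[0][0] = 74
paddr = 74 * 32 + 28 = 2396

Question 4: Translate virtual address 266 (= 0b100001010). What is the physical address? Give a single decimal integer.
vaddr = 266 = 0b100001010
Split: l1_idx=2, l2_idx=0, offset=10
L1[2] = 2
L2[2][0] = 55
paddr = 55 * 32 + 10 = 1770

Answer: 1770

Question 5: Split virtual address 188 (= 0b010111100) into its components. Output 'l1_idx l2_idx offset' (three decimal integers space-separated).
vaddr = 188 = 0b010111100
  top 2 bits -> l1_idx = 1
  next 2 bits -> l2_idx = 1
  bottom 5 bits -> offset = 28

Answer: 1 1 28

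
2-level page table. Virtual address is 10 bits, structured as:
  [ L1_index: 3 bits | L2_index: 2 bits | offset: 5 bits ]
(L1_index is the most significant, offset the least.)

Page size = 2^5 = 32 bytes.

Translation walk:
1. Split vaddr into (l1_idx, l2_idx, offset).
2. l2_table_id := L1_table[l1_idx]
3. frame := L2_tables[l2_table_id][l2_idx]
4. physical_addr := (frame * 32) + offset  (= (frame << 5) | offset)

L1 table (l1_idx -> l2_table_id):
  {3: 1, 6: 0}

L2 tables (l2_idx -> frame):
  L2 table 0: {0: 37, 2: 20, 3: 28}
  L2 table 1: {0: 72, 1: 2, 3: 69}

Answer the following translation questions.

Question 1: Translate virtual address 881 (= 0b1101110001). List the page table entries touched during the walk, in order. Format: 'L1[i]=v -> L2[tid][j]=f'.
vaddr = 881 = 0b1101110001
Split: l1_idx=6, l2_idx=3, offset=17

Answer: L1[6]=0 -> L2[0][3]=28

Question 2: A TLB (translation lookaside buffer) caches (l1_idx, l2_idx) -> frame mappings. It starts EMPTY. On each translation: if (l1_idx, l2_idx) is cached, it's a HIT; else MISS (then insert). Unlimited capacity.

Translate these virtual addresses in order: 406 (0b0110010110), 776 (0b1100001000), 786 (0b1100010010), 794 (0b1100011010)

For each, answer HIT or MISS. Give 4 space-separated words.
Answer: MISS MISS HIT HIT

Derivation:
vaddr=406: (3,0) not in TLB -> MISS, insert
vaddr=776: (6,0) not in TLB -> MISS, insert
vaddr=786: (6,0) in TLB -> HIT
vaddr=794: (6,0) in TLB -> HIT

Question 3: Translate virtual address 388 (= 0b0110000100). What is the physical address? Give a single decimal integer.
Answer: 2308

Derivation:
vaddr = 388 = 0b0110000100
Split: l1_idx=3, l2_idx=0, offset=4
L1[3] = 1
L2[1][0] = 72
paddr = 72 * 32 + 4 = 2308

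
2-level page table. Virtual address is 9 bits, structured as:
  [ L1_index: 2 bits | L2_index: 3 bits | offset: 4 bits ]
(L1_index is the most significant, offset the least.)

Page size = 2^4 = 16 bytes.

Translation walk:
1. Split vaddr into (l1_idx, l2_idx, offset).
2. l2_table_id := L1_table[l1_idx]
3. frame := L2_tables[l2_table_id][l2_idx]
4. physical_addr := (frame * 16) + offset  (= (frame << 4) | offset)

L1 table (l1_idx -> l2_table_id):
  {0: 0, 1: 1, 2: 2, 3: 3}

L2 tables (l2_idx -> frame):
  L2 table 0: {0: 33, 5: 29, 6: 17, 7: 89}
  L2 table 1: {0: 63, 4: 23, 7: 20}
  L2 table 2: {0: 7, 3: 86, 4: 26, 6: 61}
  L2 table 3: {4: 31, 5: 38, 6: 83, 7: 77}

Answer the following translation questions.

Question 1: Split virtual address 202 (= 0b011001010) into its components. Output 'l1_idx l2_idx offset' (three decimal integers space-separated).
vaddr = 202 = 0b011001010
  top 2 bits -> l1_idx = 1
  next 3 bits -> l2_idx = 4
  bottom 4 bits -> offset = 10

Answer: 1 4 10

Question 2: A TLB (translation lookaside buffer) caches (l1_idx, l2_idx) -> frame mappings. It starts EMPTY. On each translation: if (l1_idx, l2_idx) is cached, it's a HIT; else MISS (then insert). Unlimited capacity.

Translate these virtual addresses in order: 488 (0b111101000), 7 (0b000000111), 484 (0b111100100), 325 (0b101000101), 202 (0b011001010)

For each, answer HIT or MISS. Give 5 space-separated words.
Answer: MISS MISS HIT MISS MISS

Derivation:
vaddr=488: (3,6) not in TLB -> MISS, insert
vaddr=7: (0,0) not in TLB -> MISS, insert
vaddr=484: (3,6) in TLB -> HIT
vaddr=325: (2,4) not in TLB -> MISS, insert
vaddr=202: (1,4) not in TLB -> MISS, insert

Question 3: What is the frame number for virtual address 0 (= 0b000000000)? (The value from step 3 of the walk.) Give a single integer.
vaddr = 0: l1_idx=0, l2_idx=0
L1[0] = 0; L2[0][0] = 33

Answer: 33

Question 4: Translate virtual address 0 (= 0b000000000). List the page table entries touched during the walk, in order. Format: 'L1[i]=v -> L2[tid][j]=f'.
Answer: L1[0]=0 -> L2[0][0]=33

Derivation:
vaddr = 0 = 0b000000000
Split: l1_idx=0, l2_idx=0, offset=0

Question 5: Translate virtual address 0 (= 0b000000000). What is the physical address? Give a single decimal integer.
Answer: 528

Derivation:
vaddr = 0 = 0b000000000
Split: l1_idx=0, l2_idx=0, offset=0
L1[0] = 0
L2[0][0] = 33
paddr = 33 * 16 + 0 = 528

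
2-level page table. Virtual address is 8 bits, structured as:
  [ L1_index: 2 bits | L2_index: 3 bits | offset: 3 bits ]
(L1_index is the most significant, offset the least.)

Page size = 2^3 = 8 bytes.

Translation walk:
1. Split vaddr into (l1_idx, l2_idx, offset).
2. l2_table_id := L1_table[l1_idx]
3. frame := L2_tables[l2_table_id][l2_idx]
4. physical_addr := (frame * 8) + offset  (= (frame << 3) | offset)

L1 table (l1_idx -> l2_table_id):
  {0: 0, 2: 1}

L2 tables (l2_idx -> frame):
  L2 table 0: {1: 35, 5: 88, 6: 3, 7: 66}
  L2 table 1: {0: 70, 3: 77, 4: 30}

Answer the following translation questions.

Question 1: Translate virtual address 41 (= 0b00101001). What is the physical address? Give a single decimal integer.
Answer: 705

Derivation:
vaddr = 41 = 0b00101001
Split: l1_idx=0, l2_idx=5, offset=1
L1[0] = 0
L2[0][5] = 88
paddr = 88 * 8 + 1 = 705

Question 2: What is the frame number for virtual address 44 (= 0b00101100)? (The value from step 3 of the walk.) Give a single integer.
Answer: 88

Derivation:
vaddr = 44: l1_idx=0, l2_idx=5
L1[0] = 0; L2[0][5] = 88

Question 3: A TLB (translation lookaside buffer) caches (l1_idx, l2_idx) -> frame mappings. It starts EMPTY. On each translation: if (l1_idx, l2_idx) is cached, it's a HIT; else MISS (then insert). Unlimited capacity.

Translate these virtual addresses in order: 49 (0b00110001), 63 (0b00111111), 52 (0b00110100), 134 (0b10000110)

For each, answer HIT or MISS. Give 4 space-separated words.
vaddr=49: (0,6) not in TLB -> MISS, insert
vaddr=63: (0,7) not in TLB -> MISS, insert
vaddr=52: (0,6) in TLB -> HIT
vaddr=134: (2,0) not in TLB -> MISS, insert

Answer: MISS MISS HIT MISS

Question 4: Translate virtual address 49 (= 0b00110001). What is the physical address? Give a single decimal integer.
vaddr = 49 = 0b00110001
Split: l1_idx=0, l2_idx=6, offset=1
L1[0] = 0
L2[0][6] = 3
paddr = 3 * 8 + 1 = 25

Answer: 25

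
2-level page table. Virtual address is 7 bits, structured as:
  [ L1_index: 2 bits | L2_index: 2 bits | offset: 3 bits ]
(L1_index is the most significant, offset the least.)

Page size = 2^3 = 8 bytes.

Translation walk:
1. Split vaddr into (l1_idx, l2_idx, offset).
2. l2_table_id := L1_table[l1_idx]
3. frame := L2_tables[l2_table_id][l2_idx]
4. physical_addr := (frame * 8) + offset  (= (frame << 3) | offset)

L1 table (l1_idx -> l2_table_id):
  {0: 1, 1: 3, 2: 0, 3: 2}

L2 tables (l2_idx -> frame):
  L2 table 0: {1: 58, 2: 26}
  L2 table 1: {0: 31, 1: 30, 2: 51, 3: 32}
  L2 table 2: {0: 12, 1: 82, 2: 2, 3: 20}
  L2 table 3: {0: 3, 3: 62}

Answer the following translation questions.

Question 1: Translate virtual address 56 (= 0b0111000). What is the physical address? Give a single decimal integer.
Answer: 496

Derivation:
vaddr = 56 = 0b0111000
Split: l1_idx=1, l2_idx=3, offset=0
L1[1] = 3
L2[3][3] = 62
paddr = 62 * 8 + 0 = 496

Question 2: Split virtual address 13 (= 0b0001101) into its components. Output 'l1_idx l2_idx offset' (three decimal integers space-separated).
vaddr = 13 = 0b0001101
  top 2 bits -> l1_idx = 0
  next 2 bits -> l2_idx = 1
  bottom 3 bits -> offset = 5

Answer: 0 1 5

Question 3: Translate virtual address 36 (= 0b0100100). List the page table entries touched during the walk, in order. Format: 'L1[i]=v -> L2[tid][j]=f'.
vaddr = 36 = 0b0100100
Split: l1_idx=1, l2_idx=0, offset=4

Answer: L1[1]=3 -> L2[3][0]=3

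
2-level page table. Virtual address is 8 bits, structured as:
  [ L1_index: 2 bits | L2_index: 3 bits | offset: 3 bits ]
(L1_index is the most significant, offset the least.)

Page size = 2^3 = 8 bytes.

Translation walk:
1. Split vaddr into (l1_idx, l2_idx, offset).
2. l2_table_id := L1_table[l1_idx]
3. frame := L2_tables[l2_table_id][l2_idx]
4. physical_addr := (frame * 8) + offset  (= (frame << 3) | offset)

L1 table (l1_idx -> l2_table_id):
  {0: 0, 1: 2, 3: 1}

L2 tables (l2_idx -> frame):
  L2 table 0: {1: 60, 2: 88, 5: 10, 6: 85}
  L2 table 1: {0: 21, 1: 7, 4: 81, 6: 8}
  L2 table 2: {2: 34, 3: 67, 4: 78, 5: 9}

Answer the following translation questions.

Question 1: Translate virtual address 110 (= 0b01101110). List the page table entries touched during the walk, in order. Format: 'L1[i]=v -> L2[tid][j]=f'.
Answer: L1[1]=2 -> L2[2][5]=9

Derivation:
vaddr = 110 = 0b01101110
Split: l1_idx=1, l2_idx=5, offset=6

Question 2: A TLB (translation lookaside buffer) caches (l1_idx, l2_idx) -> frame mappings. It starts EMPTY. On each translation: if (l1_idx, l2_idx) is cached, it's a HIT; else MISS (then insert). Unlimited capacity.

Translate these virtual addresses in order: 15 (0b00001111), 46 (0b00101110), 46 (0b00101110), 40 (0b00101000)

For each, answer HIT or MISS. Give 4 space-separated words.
vaddr=15: (0,1) not in TLB -> MISS, insert
vaddr=46: (0,5) not in TLB -> MISS, insert
vaddr=46: (0,5) in TLB -> HIT
vaddr=40: (0,5) in TLB -> HIT

Answer: MISS MISS HIT HIT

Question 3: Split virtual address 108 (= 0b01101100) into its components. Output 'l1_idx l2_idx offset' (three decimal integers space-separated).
Answer: 1 5 4

Derivation:
vaddr = 108 = 0b01101100
  top 2 bits -> l1_idx = 1
  next 3 bits -> l2_idx = 5
  bottom 3 bits -> offset = 4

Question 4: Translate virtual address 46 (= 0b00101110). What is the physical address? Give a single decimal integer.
vaddr = 46 = 0b00101110
Split: l1_idx=0, l2_idx=5, offset=6
L1[0] = 0
L2[0][5] = 10
paddr = 10 * 8 + 6 = 86

Answer: 86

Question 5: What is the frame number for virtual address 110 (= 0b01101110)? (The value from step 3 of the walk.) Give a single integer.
vaddr = 110: l1_idx=1, l2_idx=5
L1[1] = 2; L2[2][5] = 9

Answer: 9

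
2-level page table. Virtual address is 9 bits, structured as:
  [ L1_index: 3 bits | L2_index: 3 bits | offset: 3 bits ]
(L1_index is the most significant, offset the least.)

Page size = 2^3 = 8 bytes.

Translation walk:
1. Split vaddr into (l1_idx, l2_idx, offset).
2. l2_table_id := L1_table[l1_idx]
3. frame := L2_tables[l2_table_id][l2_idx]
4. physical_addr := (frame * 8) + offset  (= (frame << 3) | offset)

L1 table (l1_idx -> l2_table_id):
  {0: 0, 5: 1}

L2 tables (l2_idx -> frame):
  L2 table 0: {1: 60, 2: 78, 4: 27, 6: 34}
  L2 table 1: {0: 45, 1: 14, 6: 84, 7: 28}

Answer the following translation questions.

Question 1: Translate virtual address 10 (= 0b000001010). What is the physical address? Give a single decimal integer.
Answer: 482

Derivation:
vaddr = 10 = 0b000001010
Split: l1_idx=0, l2_idx=1, offset=2
L1[0] = 0
L2[0][1] = 60
paddr = 60 * 8 + 2 = 482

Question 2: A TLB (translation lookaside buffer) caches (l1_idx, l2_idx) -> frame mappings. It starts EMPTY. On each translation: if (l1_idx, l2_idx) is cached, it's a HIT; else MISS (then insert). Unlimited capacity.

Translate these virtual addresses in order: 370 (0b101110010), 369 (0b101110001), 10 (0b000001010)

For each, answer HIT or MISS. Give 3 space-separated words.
vaddr=370: (5,6) not in TLB -> MISS, insert
vaddr=369: (5,6) in TLB -> HIT
vaddr=10: (0,1) not in TLB -> MISS, insert

Answer: MISS HIT MISS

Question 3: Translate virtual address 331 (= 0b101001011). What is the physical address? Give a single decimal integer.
vaddr = 331 = 0b101001011
Split: l1_idx=5, l2_idx=1, offset=3
L1[5] = 1
L2[1][1] = 14
paddr = 14 * 8 + 3 = 115

Answer: 115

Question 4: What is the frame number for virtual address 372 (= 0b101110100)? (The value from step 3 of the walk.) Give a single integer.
Answer: 84

Derivation:
vaddr = 372: l1_idx=5, l2_idx=6
L1[5] = 1; L2[1][6] = 84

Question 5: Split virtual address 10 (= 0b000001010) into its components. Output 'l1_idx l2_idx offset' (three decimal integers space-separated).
Answer: 0 1 2

Derivation:
vaddr = 10 = 0b000001010
  top 3 bits -> l1_idx = 0
  next 3 bits -> l2_idx = 1
  bottom 3 bits -> offset = 2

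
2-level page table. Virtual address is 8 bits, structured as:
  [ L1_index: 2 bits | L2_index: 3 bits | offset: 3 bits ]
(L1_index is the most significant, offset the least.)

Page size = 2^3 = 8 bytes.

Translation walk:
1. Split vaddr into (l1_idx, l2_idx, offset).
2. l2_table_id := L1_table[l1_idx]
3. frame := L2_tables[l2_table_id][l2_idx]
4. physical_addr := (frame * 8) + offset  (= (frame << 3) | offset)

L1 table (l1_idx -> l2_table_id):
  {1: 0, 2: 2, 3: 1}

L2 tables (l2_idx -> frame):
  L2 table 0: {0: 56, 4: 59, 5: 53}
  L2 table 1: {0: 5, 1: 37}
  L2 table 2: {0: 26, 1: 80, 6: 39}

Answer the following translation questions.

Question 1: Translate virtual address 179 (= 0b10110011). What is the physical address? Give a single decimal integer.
Answer: 315

Derivation:
vaddr = 179 = 0b10110011
Split: l1_idx=2, l2_idx=6, offset=3
L1[2] = 2
L2[2][6] = 39
paddr = 39 * 8 + 3 = 315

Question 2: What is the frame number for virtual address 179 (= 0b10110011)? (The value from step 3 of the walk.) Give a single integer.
Answer: 39

Derivation:
vaddr = 179: l1_idx=2, l2_idx=6
L1[2] = 2; L2[2][6] = 39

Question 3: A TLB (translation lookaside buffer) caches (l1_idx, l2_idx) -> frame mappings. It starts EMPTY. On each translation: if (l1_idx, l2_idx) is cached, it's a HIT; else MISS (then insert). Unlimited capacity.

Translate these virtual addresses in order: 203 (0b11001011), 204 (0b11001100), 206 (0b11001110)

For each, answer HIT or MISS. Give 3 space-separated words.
Answer: MISS HIT HIT

Derivation:
vaddr=203: (3,1) not in TLB -> MISS, insert
vaddr=204: (3,1) in TLB -> HIT
vaddr=206: (3,1) in TLB -> HIT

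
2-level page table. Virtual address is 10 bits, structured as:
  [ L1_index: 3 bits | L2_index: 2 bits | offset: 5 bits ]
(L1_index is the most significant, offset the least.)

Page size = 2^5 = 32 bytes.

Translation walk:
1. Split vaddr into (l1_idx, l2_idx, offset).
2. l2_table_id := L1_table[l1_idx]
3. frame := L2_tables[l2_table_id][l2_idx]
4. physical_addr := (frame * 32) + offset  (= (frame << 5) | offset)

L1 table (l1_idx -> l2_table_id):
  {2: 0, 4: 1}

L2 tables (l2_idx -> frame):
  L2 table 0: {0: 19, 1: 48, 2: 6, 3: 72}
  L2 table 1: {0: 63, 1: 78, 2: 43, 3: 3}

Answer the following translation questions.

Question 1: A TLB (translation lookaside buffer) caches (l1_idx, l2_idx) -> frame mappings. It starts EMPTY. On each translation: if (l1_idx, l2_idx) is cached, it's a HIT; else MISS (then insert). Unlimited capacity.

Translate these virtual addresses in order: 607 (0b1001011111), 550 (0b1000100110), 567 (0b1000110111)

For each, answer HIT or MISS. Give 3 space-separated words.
Answer: MISS MISS HIT

Derivation:
vaddr=607: (4,2) not in TLB -> MISS, insert
vaddr=550: (4,1) not in TLB -> MISS, insert
vaddr=567: (4,1) in TLB -> HIT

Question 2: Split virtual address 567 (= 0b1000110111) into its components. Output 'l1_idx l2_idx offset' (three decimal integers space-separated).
Answer: 4 1 23

Derivation:
vaddr = 567 = 0b1000110111
  top 3 bits -> l1_idx = 4
  next 2 bits -> l2_idx = 1
  bottom 5 bits -> offset = 23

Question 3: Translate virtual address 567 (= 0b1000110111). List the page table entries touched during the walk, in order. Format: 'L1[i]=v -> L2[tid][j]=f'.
vaddr = 567 = 0b1000110111
Split: l1_idx=4, l2_idx=1, offset=23

Answer: L1[4]=1 -> L2[1][1]=78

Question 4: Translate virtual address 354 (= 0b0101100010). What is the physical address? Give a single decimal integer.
Answer: 2306

Derivation:
vaddr = 354 = 0b0101100010
Split: l1_idx=2, l2_idx=3, offset=2
L1[2] = 0
L2[0][3] = 72
paddr = 72 * 32 + 2 = 2306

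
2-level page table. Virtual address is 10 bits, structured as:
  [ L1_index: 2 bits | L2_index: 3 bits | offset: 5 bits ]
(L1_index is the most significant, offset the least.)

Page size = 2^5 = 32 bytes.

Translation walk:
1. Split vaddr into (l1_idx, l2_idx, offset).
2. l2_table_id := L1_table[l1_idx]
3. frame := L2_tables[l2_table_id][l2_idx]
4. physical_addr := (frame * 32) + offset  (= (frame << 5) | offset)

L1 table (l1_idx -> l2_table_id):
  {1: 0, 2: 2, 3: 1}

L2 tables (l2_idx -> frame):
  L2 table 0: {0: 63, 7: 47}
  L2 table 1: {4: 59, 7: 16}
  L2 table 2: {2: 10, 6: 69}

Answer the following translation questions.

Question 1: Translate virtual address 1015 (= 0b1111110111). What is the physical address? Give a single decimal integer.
Answer: 535

Derivation:
vaddr = 1015 = 0b1111110111
Split: l1_idx=3, l2_idx=7, offset=23
L1[3] = 1
L2[1][7] = 16
paddr = 16 * 32 + 23 = 535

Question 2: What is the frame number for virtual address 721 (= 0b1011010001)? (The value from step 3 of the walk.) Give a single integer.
Answer: 69

Derivation:
vaddr = 721: l1_idx=2, l2_idx=6
L1[2] = 2; L2[2][6] = 69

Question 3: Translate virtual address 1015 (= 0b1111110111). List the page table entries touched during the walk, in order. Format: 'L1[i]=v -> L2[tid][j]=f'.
vaddr = 1015 = 0b1111110111
Split: l1_idx=3, l2_idx=7, offset=23

Answer: L1[3]=1 -> L2[1][7]=16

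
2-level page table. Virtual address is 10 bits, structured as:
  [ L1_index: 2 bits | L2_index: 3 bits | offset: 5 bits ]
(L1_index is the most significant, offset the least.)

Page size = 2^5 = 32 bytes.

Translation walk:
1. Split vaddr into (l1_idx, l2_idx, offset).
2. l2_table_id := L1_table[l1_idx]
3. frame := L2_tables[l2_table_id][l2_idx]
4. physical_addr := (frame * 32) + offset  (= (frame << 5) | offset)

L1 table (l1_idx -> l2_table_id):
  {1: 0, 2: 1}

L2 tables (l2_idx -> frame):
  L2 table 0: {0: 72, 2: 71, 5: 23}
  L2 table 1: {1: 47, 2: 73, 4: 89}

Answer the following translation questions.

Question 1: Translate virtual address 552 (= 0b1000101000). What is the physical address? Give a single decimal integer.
Answer: 1512

Derivation:
vaddr = 552 = 0b1000101000
Split: l1_idx=2, l2_idx=1, offset=8
L1[2] = 1
L2[1][1] = 47
paddr = 47 * 32 + 8 = 1512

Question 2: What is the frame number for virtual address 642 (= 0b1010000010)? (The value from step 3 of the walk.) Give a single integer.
Answer: 89

Derivation:
vaddr = 642: l1_idx=2, l2_idx=4
L1[2] = 1; L2[1][4] = 89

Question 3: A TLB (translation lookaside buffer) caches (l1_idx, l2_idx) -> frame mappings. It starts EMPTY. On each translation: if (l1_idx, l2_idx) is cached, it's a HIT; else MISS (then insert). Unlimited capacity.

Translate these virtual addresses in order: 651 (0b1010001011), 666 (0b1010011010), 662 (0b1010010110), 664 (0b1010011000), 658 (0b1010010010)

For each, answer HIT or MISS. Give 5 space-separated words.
vaddr=651: (2,4) not in TLB -> MISS, insert
vaddr=666: (2,4) in TLB -> HIT
vaddr=662: (2,4) in TLB -> HIT
vaddr=664: (2,4) in TLB -> HIT
vaddr=658: (2,4) in TLB -> HIT

Answer: MISS HIT HIT HIT HIT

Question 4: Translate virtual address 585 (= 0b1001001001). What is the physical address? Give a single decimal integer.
vaddr = 585 = 0b1001001001
Split: l1_idx=2, l2_idx=2, offset=9
L1[2] = 1
L2[1][2] = 73
paddr = 73 * 32 + 9 = 2345

Answer: 2345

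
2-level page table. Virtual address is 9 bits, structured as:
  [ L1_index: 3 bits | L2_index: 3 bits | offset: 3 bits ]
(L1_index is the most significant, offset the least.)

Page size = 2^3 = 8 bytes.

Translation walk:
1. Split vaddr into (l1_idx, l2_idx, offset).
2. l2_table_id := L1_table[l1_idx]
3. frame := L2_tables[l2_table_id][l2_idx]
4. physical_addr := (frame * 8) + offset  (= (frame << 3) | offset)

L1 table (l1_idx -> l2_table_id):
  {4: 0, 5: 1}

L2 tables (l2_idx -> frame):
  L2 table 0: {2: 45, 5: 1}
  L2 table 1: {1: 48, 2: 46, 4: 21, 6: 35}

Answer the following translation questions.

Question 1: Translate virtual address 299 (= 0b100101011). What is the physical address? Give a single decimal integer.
Answer: 11

Derivation:
vaddr = 299 = 0b100101011
Split: l1_idx=4, l2_idx=5, offset=3
L1[4] = 0
L2[0][5] = 1
paddr = 1 * 8 + 3 = 11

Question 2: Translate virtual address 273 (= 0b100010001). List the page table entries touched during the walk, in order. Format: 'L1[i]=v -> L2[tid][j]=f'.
vaddr = 273 = 0b100010001
Split: l1_idx=4, l2_idx=2, offset=1

Answer: L1[4]=0 -> L2[0][2]=45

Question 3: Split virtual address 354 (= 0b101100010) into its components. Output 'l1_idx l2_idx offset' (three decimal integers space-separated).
vaddr = 354 = 0b101100010
  top 3 bits -> l1_idx = 5
  next 3 bits -> l2_idx = 4
  bottom 3 bits -> offset = 2

Answer: 5 4 2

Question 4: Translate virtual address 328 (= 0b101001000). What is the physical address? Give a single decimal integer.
vaddr = 328 = 0b101001000
Split: l1_idx=5, l2_idx=1, offset=0
L1[5] = 1
L2[1][1] = 48
paddr = 48 * 8 + 0 = 384

Answer: 384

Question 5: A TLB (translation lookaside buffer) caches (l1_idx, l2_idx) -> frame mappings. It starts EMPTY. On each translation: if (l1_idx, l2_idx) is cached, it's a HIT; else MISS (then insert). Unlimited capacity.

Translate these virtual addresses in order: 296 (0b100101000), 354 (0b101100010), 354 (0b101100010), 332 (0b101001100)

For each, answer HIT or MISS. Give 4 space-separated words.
vaddr=296: (4,5) not in TLB -> MISS, insert
vaddr=354: (5,4) not in TLB -> MISS, insert
vaddr=354: (5,4) in TLB -> HIT
vaddr=332: (5,1) not in TLB -> MISS, insert

Answer: MISS MISS HIT MISS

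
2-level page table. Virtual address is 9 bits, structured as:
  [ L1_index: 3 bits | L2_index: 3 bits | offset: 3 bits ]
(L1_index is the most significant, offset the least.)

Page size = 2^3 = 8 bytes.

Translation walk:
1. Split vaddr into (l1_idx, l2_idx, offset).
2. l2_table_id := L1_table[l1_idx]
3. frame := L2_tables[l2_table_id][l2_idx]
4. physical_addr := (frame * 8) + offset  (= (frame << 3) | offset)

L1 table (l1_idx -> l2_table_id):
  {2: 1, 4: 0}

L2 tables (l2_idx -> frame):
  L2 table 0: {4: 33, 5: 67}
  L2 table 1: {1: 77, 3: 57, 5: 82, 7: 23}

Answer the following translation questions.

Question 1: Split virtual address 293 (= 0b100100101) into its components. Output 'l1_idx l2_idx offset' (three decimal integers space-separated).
vaddr = 293 = 0b100100101
  top 3 bits -> l1_idx = 4
  next 3 bits -> l2_idx = 4
  bottom 3 bits -> offset = 5

Answer: 4 4 5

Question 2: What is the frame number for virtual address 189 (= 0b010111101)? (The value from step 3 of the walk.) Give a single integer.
Answer: 23

Derivation:
vaddr = 189: l1_idx=2, l2_idx=7
L1[2] = 1; L2[1][7] = 23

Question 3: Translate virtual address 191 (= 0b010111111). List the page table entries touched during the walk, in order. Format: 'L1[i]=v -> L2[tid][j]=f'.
vaddr = 191 = 0b010111111
Split: l1_idx=2, l2_idx=7, offset=7

Answer: L1[2]=1 -> L2[1][7]=23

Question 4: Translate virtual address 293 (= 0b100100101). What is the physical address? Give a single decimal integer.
Answer: 269

Derivation:
vaddr = 293 = 0b100100101
Split: l1_idx=4, l2_idx=4, offset=5
L1[4] = 0
L2[0][4] = 33
paddr = 33 * 8 + 5 = 269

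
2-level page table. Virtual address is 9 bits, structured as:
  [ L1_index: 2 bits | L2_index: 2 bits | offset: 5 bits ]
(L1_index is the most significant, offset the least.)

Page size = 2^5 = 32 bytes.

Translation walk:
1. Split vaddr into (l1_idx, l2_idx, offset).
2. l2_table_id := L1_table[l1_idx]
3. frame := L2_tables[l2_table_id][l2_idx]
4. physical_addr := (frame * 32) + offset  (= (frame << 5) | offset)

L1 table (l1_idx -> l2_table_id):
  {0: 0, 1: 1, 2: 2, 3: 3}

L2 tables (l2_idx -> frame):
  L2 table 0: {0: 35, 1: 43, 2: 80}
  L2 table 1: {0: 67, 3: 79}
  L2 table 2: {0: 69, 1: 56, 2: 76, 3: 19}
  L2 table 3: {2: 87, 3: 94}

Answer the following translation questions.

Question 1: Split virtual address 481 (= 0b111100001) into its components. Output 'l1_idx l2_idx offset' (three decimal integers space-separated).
Answer: 3 3 1

Derivation:
vaddr = 481 = 0b111100001
  top 2 bits -> l1_idx = 3
  next 2 bits -> l2_idx = 3
  bottom 5 bits -> offset = 1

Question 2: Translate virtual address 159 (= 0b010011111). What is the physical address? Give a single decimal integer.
vaddr = 159 = 0b010011111
Split: l1_idx=1, l2_idx=0, offset=31
L1[1] = 1
L2[1][0] = 67
paddr = 67 * 32 + 31 = 2175

Answer: 2175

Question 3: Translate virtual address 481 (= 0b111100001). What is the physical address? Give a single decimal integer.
Answer: 3009

Derivation:
vaddr = 481 = 0b111100001
Split: l1_idx=3, l2_idx=3, offset=1
L1[3] = 3
L2[3][3] = 94
paddr = 94 * 32 + 1 = 3009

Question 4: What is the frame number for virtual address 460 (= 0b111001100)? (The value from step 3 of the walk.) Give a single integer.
vaddr = 460: l1_idx=3, l2_idx=2
L1[3] = 3; L2[3][2] = 87

Answer: 87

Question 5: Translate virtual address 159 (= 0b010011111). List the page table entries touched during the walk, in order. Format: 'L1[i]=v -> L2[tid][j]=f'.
Answer: L1[1]=1 -> L2[1][0]=67

Derivation:
vaddr = 159 = 0b010011111
Split: l1_idx=1, l2_idx=0, offset=31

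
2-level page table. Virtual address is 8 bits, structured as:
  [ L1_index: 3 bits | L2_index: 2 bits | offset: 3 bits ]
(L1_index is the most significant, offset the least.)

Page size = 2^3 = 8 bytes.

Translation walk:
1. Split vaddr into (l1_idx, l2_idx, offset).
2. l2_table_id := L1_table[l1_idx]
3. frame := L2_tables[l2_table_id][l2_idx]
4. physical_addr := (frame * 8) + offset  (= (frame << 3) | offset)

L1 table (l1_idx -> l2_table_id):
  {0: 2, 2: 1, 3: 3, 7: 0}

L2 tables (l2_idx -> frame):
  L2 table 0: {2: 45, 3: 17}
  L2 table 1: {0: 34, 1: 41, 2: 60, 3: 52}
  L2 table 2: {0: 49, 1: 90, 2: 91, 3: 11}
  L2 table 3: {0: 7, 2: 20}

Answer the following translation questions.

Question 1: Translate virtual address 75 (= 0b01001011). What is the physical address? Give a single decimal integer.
Answer: 331

Derivation:
vaddr = 75 = 0b01001011
Split: l1_idx=2, l2_idx=1, offset=3
L1[2] = 1
L2[1][1] = 41
paddr = 41 * 8 + 3 = 331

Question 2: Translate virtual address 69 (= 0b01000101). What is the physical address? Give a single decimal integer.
Answer: 277

Derivation:
vaddr = 69 = 0b01000101
Split: l1_idx=2, l2_idx=0, offset=5
L1[2] = 1
L2[1][0] = 34
paddr = 34 * 8 + 5 = 277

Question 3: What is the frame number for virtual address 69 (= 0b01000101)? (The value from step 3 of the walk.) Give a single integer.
Answer: 34

Derivation:
vaddr = 69: l1_idx=2, l2_idx=0
L1[2] = 1; L2[1][0] = 34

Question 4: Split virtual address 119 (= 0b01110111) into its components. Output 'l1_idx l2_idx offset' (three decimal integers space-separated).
Answer: 3 2 7

Derivation:
vaddr = 119 = 0b01110111
  top 3 bits -> l1_idx = 3
  next 2 bits -> l2_idx = 2
  bottom 3 bits -> offset = 7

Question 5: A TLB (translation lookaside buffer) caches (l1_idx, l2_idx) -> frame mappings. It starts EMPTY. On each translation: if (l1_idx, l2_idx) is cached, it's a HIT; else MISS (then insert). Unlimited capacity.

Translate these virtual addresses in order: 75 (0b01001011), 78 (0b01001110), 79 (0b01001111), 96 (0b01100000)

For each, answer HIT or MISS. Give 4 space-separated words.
vaddr=75: (2,1) not in TLB -> MISS, insert
vaddr=78: (2,1) in TLB -> HIT
vaddr=79: (2,1) in TLB -> HIT
vaddr=96: (3,0) not in TLB -> MISS, insert

Answer: MISS HIT HIT MISS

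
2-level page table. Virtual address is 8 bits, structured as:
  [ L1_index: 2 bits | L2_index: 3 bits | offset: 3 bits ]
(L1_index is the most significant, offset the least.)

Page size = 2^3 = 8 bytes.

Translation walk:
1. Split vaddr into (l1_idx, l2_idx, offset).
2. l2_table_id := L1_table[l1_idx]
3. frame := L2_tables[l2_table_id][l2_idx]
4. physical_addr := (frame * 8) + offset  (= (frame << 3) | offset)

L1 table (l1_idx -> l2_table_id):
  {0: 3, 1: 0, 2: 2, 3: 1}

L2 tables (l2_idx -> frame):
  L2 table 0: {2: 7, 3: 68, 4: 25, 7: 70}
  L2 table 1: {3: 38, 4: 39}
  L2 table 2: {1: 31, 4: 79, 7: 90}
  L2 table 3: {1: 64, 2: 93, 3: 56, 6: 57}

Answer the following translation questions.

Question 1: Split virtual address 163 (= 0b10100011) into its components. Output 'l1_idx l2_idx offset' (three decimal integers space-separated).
vaddr = 163 = 0b10100011
  top 2 bits -> l1_idx = 2
  next 3 bits -> l2_idx = 4
  bottom 3 bits -> offset = 3

Answer: 2 4 3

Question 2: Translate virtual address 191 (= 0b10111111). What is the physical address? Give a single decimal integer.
Answer: 727

Derivation:
vaddr = 191 = 0b10111111
Split: l1_idx=2, l2_idx=7, offset=7
L1[2] = 2
L2[2][7] = 90
paddr = 90 * 8 + 7 = 727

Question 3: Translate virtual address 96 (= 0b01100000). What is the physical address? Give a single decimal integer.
vaddr = 96 = 0b01100000
Split: l1_idx=1, l2_idx=4, offset=0
L1[1] = 0
L2[0][4] = 25
paddr = 25 * 8 + 0 = 200

Answer: 200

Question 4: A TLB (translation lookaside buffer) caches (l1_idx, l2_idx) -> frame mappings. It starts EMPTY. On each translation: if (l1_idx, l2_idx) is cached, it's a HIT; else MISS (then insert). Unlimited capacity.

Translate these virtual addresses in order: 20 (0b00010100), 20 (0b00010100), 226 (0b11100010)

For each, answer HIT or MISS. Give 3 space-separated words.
vaddr=20: (0,2) not in TLB -> MISS, insert
vaddr=20: (0,2) in TLB -> HIT
vaddr=226: (3,4) not in TLB -> MISS, insert

Answer: MISS HIT MISS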